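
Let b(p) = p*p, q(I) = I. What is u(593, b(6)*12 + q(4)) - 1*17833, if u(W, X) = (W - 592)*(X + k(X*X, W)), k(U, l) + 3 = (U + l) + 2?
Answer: 173291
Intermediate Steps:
k(U, l) = -1 + U + l (k(U, l) = -3 + ((U + l) + 2) = -3 + (2 + U + l) = -1 + U + l)
b(p) = p²
u(W, X) = (-592 + W)*(-1 + W + X + X²) (u(W, X) = (W - 592)*(X + (-1 + X*X + W)) = (-592 + W)*(X + (-1 + X² + W)) = (-592 + W)*(X + (-1 + W + X²)) = (-592 + W)*(-1 + W + X + X²))
u(593, b(6)*12 + q(4)) - 1*17833 = (592 - 592*593 - 592*(6²*12 + 4) - 592*(6²*12 + 4)² + 593*(6²*12 + 4) + 593*(-1 + 593 + (6²*12 + 4)²)) - 1*17833 = (592 - 351056 - 592*(36*12 + 4) - 592*(36*12 + 4)² + 593*(36*12 + 4) + 593*(-1 + 593 + (36*12 + 4)²)) - 17833 = (592 - 351056 - 592*(432 + 4) - 592*(432 + 4)² + 593*(432 + 4) + 593*(-1 + 593 + (432 + 4)²)) - 17833 = (592 - 351056 - 592*436 - 592*436² + 593*436 + 593*(-1 + 593 + 436²)) - 17833 = (592 - 351056 - 258112 - 592*190096 + 258548 + 593*(-1 + 593 + 190096)) - 17833 = (592 - 351056 - 258112 - 112536832 + 258548 + 593*190688) - 17833 = (592 - 351056 - 258112 - 112536832 + 258548 + 113077984) - 17833 = 191124 - 17833 = 173291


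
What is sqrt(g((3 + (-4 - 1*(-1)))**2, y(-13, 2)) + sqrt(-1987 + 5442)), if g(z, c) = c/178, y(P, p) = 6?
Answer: sqrt(267 + 7921*sqrt(3455))/89 ≈ 7.6690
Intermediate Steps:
g(z, c) = c/178
sqrt(g((3 + (-4 - 1*(-1)))**2, y(-13, 2)) + sqrt(-1987 + 5442)) = sqrt((1/178)*6 + sqrt(-1987 + 5442)) = sqrt(3/89 + sqrt(3455))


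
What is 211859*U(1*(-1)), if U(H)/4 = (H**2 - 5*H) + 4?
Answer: 8474360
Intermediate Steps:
U(H) = 16 - 20*H + 4*H**2 (U(H) = 4*((H**2 - 5*H) + 4) = 4*(4 + H**2 - 5*H) = 16 - 20*H + 4*H**2)
211859*U(1*(-1)) = 211859*(16 - 20*(-1) + 4*(1*(-1))**2) = 211859*(16 - 20*(-1) + 4*(-1)**2) = 211859*(16 + 20 + 4*1) = 211859*(16 + 20 + 4) = 211859*40 = 8474360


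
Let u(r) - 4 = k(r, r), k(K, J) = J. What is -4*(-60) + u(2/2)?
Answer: 245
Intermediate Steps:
u(r) = 4 + r
-4*(-60) + u(2/2) = -4*(-60) + (4 + 2/2) = 240 + (4 + 2*(1/2)) = 240 + (4 + 1) = 240 + 5 = 245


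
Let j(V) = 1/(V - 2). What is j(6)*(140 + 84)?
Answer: 56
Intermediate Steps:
j(V) = 1/(-2 + V)
j(6)*(140 + 84) = (140 + 84)/(-2 + 6) = 224/4 = (1/4)*224 = 56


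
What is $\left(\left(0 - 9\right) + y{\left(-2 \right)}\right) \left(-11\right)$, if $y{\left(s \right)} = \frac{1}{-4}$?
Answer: $\frac{407}{4} \approx 101.75$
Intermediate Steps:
$y{\left(s \right)} = - \frac{1}{4}$
$\left(\left(0 - 9\right) + y{\left(-2 \right)}\right) \left(-11\right) = \left(\left(0 - 9\right) - \frac{1}{4}\right) \left(-11\right) = \left(-9 - \frac{1}{4}\right) \left(-11\right) = \left(- \frac{37}{4}\right) \left(-11\right) = \frac{407}{4}$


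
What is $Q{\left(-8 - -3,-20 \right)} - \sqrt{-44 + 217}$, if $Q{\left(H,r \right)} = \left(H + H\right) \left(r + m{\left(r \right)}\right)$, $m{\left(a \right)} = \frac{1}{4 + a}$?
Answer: $\frac{1605}{8} - \sqrt{173} \approx 187.47$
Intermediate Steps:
$Q{\left(H,r \right)} = 2 H \left(r + \frac{1}{4 + r}\right)$ ($Q{\left(H,r \right)} = \left(H + H\right) \left(r + \frac{1}{4 + r}\right) = 2 H \left(r + \frac{1}{4 + r}\right)$)
$Q{\left(-8 - -3,-20 \right)} - \sqrt{-44 + 217} = \frac{2 \left(-8 - -3\right) \left(1 - 20 \left(4 - 20\right)\right)}{4 - 20} - \sqrt{-44 + 217} = \frac{2 \left(-8 + 3\right) \left(1 - -320\right)}{-16} - \sqrt{173} = 2 \left(-5\right) \left(- \frac{1}{16}\right) \left(1 + 320\right) - \sqrt{173} = 2 \left(-5\right) \left(- \frac{1}{16}\right) 321 - \sqrt{173} = \frac{1605}{8} - \sqrt{173}$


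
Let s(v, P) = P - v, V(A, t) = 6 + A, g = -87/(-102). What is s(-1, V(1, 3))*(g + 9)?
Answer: 1340/17 ≈ 78.823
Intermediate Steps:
g = 29/34 (g = -87*(-1/102) = 29/34 ≈ 0.85294)
s(-1, V(1, 3))*(g + 9) = ((6 + 1) - 1*(-1))*(29/34 + 9) = (7 + 1)*(335/34) = 8*(335/34) = 1340/17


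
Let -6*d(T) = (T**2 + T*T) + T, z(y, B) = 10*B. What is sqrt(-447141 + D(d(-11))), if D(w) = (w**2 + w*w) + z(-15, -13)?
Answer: I*sqrt(1777226)/2 ≈ 666.56*I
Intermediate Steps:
d(T) = -T**2/3 - T/6 (d(T) = -((T**2 + T*T) + T)/6 = -((T**2 + T**2) + T)/6 = -(2*T**2 + T)/6 = -(T + 2*T**2)/6 = -T**2/3 - T/6)
D(w) = -130 + 2*w**2 (D(w) = (w**2 + w*w) + 10*(-13) = (w**2 + w**2) - 130 = 2*w**2 - 130 = -130 + 2*w**2)
sqrt(-447141 + D(d(-11))) = sqrt(-447141 + (-130 + 2*(-1/6*(-11)*(1 + 2*(-11)))**2)) = sqrt(-447141 + (-130 + 2*(-1/6*(-11)*(1 - 22))**2)) = sqrt(-447141 + (-130 + 2*(-1/6*(-11)*(-21))**2)) = sqrt(-447141 + (-130 + 2*(-77/2)**2)) = sqrt(-447141 + (-130 + 2*(5929/4))) = sqrt(-447141 + (-130 + 5929/2)) = sqrt(-447141 + 5669/2) = sqrt(-888613/2) = I*sqrt(1777226)/2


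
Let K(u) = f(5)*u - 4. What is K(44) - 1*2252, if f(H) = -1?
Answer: -2300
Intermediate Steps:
K(u) = -4 - u (K(u) = -u - 4 = -4 - u)
K(44) - 1*2252 = (-4 - 1*44) - 1*2252 = (-4 - 44) - 2252 = -48 - 2252 = -2300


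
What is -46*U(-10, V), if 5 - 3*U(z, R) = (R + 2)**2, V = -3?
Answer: -184/3 ≈ -61.333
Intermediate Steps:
U(z, R) = 5/3 - (2 + R)**2/3 (U(z, R) = 5/3 - (R + 2)**2/3 = 5/3 - (2 + R)**2/3)
-46*U(-10, V) = -46*(5/3 - (2 - 3)**2/3) = -46*(5/3 - 1/3*(-1)**2) = -46*(5/3 - 1/3*1) = -46*(5/3 - 1/3) = -46*4/3 = -184/3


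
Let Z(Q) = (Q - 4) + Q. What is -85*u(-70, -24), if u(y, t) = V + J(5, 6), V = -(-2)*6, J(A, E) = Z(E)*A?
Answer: -4420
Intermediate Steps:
Z(Q) = -4 + 2*Q (Z(Q) = (-4 + Q) + Q = -4 + 2*Q)
J(A, E) = A*(-4 + 2*E) (J(A, E) = (-4 + 2*E)*A = A*(-4 + 2*E))
V = 12 (V = -2*(-6) = 12)
u(y, t) = 52 (u(y, t) = 12 + 2*5*(-2 + 6) = 12 + 2*5*4 = 12 + 40 = 52)
-85*u(-70, -24) = -85*52 = -4420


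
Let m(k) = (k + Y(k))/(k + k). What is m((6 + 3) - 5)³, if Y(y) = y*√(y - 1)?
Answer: (1 + √3)³/8 ≈ 2.5490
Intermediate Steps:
Y(y) = y*√(-1 + y)
m(k) = (k + k*√(-1 + k))/(2*k) (m(k) = (k + k*√(-1 + k))/(k + k) = (k + k*√(-1 + k))/((2*k)) = (k + k*√(-1 + k))*(1/(2*k)) = (k + k*√(-1 + k))/(2*k))
m((6 + 3) - 5)³ = (½ + √(-1 + ((6 + 3) - 5))/2)³ = (½ + √(-1 + (9 - 5))/2)³ = (½ + √(-1 + 4)/2)³ = (½ + √3/2)³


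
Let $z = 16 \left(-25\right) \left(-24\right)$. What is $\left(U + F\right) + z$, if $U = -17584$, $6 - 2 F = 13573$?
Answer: $- \frac{29535}{2} \approx -14768.0$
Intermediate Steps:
$F = - \frac{13567}{2}$ ($F = 3 - \frac{13573}{2} = - \frac{13567}{2} \approx -6783.5$)
$z = 9600$ ($z = \left(-400\right) \left(-24\right) = 9600$)
$\left(U + F\right) + z = \left(-17584 - \frac{13567}{2}\right) + 9600 = - \frac{48735}{2} + 9600 = - \frac{29535}{2}$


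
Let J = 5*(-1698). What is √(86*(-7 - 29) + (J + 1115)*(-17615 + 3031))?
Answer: 4*√6722119 ≈ 10371.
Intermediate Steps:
J = -8490
√(86*(-7 - 29) + (J + 1115)*(-17615 + 3031)) = √(86*(-7 - 29) + (-8490 + 1115)*(-17615 + 3031)) = √(86*(-36) - 7375*(-14584)) = √(-3096 + 107557000) = √107553904 = 4*√6722119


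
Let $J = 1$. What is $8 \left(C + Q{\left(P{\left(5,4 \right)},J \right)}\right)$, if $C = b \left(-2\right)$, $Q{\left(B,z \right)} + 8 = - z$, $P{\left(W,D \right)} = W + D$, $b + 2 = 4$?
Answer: $-104$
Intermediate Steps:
$b = 2$ ($b = -2 + 4 = 2$)
$P{\left(W,D \right)} = D + W$
$Q{\left(B,z \right)} = -8 - z$
$C = -4$ ($C = 2 \left(-2\right) = -4$)
$8 \left(C + Q{\left(P{\left(5,4 \right)},J \right)}\right) = 8 \left(-4 - 9\right) = 8 \left(-13\right) = -104$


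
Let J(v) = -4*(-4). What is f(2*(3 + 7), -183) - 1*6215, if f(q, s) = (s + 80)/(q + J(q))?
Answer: -223843/36 ≈ -6217.9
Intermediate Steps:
J(v) = 16
f(q, s) = (80 + s)/(16 + q) (f(q, s) = (s + 80)/(q + 16) = (80 + s)/(16 + q))
f(2*(3 + 7), -183) - 1*6215 = (80 - 183)/(16 + 2*(3 + 7)) - 1*6215 = -103/(16 + 2*10) - 6215 = -103/(16 + 20) - 6215 = -103/36 - 6215 = -223843/36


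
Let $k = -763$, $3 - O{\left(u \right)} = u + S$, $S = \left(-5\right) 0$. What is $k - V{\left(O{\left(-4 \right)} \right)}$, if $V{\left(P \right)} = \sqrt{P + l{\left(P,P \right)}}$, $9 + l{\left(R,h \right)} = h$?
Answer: $-763 - \sqrt{5} \approx -765.24$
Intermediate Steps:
$S = 0$
$l{\left(R,h \right)} = -9 + h$
$O{\left(u \right)} = 3 - u$ ($O{\left(u \right)} = 3 - \left(u + 0\right) = 3 - u$)
$V{\left(P \right)} = \sqrt{-9 + 2 P}$ ($V{\left(P \right)} = \sqrt{P + \left(-9 + P\right)} = \sqrt{-9 + 2 P}$)
$k - V{\left(O{\left(-4 \right)} \right)} = -763 - \sqrt{-9 + 2 \left(3 - -4\right)} = -763 - \sqrt{-9 + 2 \left(3 + 4\right)} = -763 - \sqrt{-9 + 2 \cdot 7} = -763 - \sqrt{-9 + 14} = -763 - \sqrt{5}$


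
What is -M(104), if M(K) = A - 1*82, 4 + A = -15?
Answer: 101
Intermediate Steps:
A = -19 (A = -4 - 15 = -19)
M(K) = -101 (M(K) = -19 - 1*82 = -19 - 82 = -101)
-M(104) = -1*(-101) = 101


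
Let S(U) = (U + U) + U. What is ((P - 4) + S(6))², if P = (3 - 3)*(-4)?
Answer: 196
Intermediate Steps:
S(U) = 3*U (S(U) = 2*U + U = 3*U)
P = 0 (P = 0*(-4) = 0)
((P - 4) + S(6))² = ((0 - 4) + 3*6)² = (-4 + 18)² = 14² = 196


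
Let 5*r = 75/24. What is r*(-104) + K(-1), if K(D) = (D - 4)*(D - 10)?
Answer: -10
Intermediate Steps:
r = 5/8 (r = (75/24)/5 = (75*(1/24))/5 = (1/5)*(25/8) = 5/8 ≈ 0.62500)
K(D) = (-10 + D)*(-4 + D) (K(D) = (-4 + D)*(-10 + D) = (-10 + D)*(-4 + D))
r*(-104) + K(-1) = (5/8)*(-104) + (40 + (-1)**2 - 14*(-1)) = -65 + (40 + 1 + 14) = -65 + 55 = -10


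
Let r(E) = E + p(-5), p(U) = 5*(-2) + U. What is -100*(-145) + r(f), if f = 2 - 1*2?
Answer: 14485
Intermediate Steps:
p(U) = -10 + U
f = 0 (f = 2 - 2 = 0)
r(E) = -15 + E (r(E) = E + (-10 - 5) = E - 15 = -15 + E)
-100*(-145) + r(f) = -100*(-145) + (-15 + 0) = 14500 - 15 = 14485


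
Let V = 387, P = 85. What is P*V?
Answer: 32895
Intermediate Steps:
P*V = 85*387 = 32895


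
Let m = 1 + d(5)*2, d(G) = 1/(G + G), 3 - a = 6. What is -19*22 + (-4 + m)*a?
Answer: -2048/5 ≈ -409.60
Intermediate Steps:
a = -3 (a = 3 - 1*6 = 3 - 6 = -3)
d(G) = 1/(2*G)
m = 6/5 (m = 1 + ((½)/5)*2 = 1 + ((½)*(⅕))*2 = 1 + (⅒)*2 = 1 + ⅕ = 6/5 ≈ 1.2000)
-19*22 + (-4 + m)*a = -19*22 + (-4 + 6/5)*(-3) = -418 - 14/5*(-3) = -418 + 42/5 = -2048/5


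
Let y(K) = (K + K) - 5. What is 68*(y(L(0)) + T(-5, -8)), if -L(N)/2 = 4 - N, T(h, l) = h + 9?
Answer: -1156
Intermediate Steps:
T(h, l) = 9 + h
L(N) = -8 + 2*N (L(N) = -2*(4 - N) = -8 + 2*N)
y(K) = -5 + 2*K (y(K) = 2*K - 5 = -5 + 2*K)
68*(y(L(0)) + T(-5, -8)) = 68*((-5 + 2*(-8 + 2*0)) + (9 - 5)) = 68*((-5 + 2*(-8 + 0)) + 4) = 68*((-5 + 2*(-8)) + 4) = 68*((-5 - 16) + 4) = 68*(-21 + 4) = 68*(-17) = -1156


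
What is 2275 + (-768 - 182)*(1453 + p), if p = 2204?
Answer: -3471875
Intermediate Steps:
2275 + (-768 - 182)*(1453 + p) = 2275 + (-768 - 182)*(1453 + 2204) = 2275 - 950*3657 = 2275 - 3474150 = -3471875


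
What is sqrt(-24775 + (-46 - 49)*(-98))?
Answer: I*sqrt(15465) ≈ 124.36*I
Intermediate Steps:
sqrt(-24775 + (-46 - 49)*(-98)) = sqrt(-24775 - 95*(-98)) = sqrt(-24775 + 9310) = sqrt(-15465) = I*sqrt(15465)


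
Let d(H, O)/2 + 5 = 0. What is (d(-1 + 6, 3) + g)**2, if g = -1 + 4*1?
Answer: 49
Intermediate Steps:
d(H, O) = -10 (d(H, O) = -10 + 2*0 = -10 + 0 = -10)
g = 3 (g = -1 + 4 = 3)
(d(-1 + 6, 3) + g)**2 = (-10 + 3)**2 = (-7)**2 = 49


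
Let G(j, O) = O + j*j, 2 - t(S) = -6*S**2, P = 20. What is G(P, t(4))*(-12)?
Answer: -5976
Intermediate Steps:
t(S) = 2 + 6*S**2 (t(S) = 2 - (-6)*S**2 = 2 + 6*S**2)
G(j, O) = O + j**2
G(P, t(4))*(-12) = ((2 + 6*4**2) + 20**2)*(-12) = ((2 + 6*16) + 400)*(-12) = ((2 + 96) + 400)*(-12) = (98 + 400)*(-12) = 498*(-12) = -5976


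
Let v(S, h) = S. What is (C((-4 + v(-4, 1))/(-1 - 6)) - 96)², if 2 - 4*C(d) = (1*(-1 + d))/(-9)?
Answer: 579124225/63504 ≈ 9119.5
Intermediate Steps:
C(d) = 17/36 + d/36 (C(d) = ½ - 1*(-1 + d)/(4*(-9)) = ½ - (-1 + d)*(-1)/(4*9) = ½ - (⅑ - d/9)/4 = ½ + (-1/36 + d/36) = 17/36 + d/36)
(C((-4 + v(-4, 1))/(-1 - 6)) - 96)² = ((17/36 + ((-4 - 4)/(-1 - 6))/36) - 96)² = ((17/36 + (-8/(-7))/36) - 96)² = ((17/36 + (-8*(-⅐))/36) - 96)² = ((17/36 + (1/36)*(8/7)) - 96)² = ((17/36 + 2/63) - 96)² = (127/252 - 96)² = (-24065/252)² = 579124225/63504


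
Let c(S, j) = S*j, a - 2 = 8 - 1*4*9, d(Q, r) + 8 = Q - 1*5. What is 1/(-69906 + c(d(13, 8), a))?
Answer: -1/69906 ≈ -1.4305e-5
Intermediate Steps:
d(Q, r) = -13 + Q (d(Q, r) = -8 + (Q - 1*5) = -8 + (Q - 5) = -8 + (-5 + Q) = -13 + Q)
a = -26 (a = 2 + (8 - 1*4*9) = 2 + (8 - 4*9) = 2 + (8 - 36) = 2 - 28 = -26)
1/(-69906 + c(d(13, 8), a)) = 1/(-69906 + (-13 + 13)*(-26)) = 1/(-69906 + 0*(-26)) = 1/(-69906 + 0) = 1/(-69906) = -1/69906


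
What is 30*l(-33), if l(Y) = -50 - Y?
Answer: -510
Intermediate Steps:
30*l(-33) = 30*(-50 - 1*(-33)) = 30*(-50 + 33) = 30*(-17) = -510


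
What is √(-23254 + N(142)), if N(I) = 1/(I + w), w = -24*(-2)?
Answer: I*√839469210/190 ≈ 152.49*I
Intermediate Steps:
w = 48
N(I) = 1/(48 + I) (N(I) = 1/(I + 48) = 1/(48 + I))
√(-23254 + N(142)) = √(-23254 + 1/(48 + 142)) = √(-23254 + 1/190) = √(-4418259/190) = I*√839469210/190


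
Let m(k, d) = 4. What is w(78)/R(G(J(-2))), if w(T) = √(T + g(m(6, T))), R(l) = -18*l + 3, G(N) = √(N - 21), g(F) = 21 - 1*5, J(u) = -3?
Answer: √94/2595 + 8*I*√141/865 ≈ 0.0037362 + 0.10982*I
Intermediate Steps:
g(F) = 16 (g(F) = 21 - 5 = 16)
G(N) = √(-21 + N)
R(l) = 3 - 18*l
w(T) = √(16 + T) (w(T) = √(T + 16) = √(16 + T))
w(78)/R(G(J(-2))) = √(16 + 78)/(3 - 18*√(-21 - 3)) = √94/(3 - 36*I*√6)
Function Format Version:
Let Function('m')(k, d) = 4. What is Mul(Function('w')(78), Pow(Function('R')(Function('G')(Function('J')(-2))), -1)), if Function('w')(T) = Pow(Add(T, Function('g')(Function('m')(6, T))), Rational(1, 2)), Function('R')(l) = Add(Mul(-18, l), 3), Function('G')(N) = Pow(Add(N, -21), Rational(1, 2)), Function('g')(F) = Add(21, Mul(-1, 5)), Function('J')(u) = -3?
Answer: Add(Mul(Rational(1, 2595), Pow(94, Rational(1, 2))), Mul(Rational(8, 865), I, Pow(141, Rational(1, 2)))) ≈ Add(0.0037362, Mul(0.10982, I))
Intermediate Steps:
Function('g')(F) = 16 (Function('g')(F) = Add(21, -5) = 16)
Function('G')(N) = Pow(Add(-21, N), Rational(1, 2))
Function('R')(l) = Add(3, Mul(-18, l))
Function('w')(T) = Pow(Add(16, T), Rational(1, 2)) (Function('w')(T) = Pow(Add(T, 16), Rational(1, 2)) = Pow(Add(16, T), Rational(1, 2)))
Mul(Function('w')(78), Pow(Function('R')(Function('G')(Function('J')(-2))), -1)) = Mul(Pow(Add(16, 78), Rational(1, 2)), Pow(Add(3, Mul(-18, Pow(Add(-21, -3), Rational(1, 2)))), -1)) = Mul(Pow(94, Rational(1, 2)), Pow(Add(3, Mul(-18, Pow(-24, Rational(1, 2)))), -1)) = Mul(Pow(94, Rational(1, 2)), Pow(Add(3, Mul(-18, Mul(2, I, Pow(6, Rational(1, 2))))), -1)) = Mul(Pow(94, Rational(1, 2)), Pow(Add(3, Mul(-36, I, Pow(6, Rational(1, 2)))), -1))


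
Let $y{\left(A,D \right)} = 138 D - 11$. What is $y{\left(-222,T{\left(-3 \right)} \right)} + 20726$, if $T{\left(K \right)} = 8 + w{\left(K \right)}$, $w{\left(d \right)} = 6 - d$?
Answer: $23061$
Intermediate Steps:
$T{\left(K \right)} = 14 - K$ ($T{\left(K \right)} = 8 - \left(-6 + K\right) = 14 - K$)
$y{\left(A,D \right)} = -11 + 138 D$
$y{\left(-222,T{\left(-3 \right)} \right)} + 20726 = \left(-11 + 138 \left(14 - -3\right)\right) + 20726 = \left(-11 + 138 \left(14 + 3\right)\right) + 20726 = \left(-11 + 138 \cdot 17\right) + 20726 = \left(-11 + 2346\right) + 20726 = 2335 + 20726 = 23061$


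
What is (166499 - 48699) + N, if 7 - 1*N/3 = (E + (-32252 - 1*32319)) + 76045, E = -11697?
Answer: 118490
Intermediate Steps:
N = 690 (N = 21 - 3*((-11697 + (-32252 - 1*32319)) + 76045) = 21 - 3*((-11697 + (-32252 - 32319)) + 76045) = 21 - 3*((-11697 - 64571) + 76045) = 21 - 3*(-76268 + 76045) = 21 - 3*(-223) = 21 + 669 = 690)
(166499 - 48699) + N = (166499 - 48699) + 690 = 117800 + 690 = 118490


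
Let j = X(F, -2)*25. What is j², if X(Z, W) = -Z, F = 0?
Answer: 0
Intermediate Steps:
j = 0 (j = -1*0*25 = 0*25 = 0)
j² = 0² = 0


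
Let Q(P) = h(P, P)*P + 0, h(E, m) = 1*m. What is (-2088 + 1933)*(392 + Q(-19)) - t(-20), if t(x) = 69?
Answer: -116784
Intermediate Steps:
h(E, m) = m
Q(P) = P**2 (Q(P) = P*P + 0 = P**2 + 0 = P**2)
(-2088 + 1933)*(392 + Q(-19)) - t(-20) = (-2088 + 1933)*(392 + (-19)**2) - 1*69 = -155*(392 + 361) - 69 = -155*753 - 69 = -116715 - 69 = -116784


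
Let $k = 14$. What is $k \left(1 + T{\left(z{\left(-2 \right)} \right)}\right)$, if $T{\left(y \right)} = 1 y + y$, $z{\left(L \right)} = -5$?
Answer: $-126$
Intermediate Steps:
$T{\left(y \right)} = 2 y$ ($T{\left(y \right)} = y + y = 2 y$)
$k \left(1 + T{\left(z{\left(-2 \right)} \right)}\right) = 14 \left(1 + 2 \left(-5\right)\right) = 14 \left(1 - 10\right) = 14 \left(-9\right) = -126$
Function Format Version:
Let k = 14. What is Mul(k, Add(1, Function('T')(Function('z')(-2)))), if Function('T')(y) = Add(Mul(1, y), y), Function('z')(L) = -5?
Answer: -126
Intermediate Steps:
Function('T')(y) = Mul(2, y) (Function('T')(y) = Add(y, y) = Mul(2, y))
Mul(k, Add(1, Function('T')(Function('z')(-2)))) = Mul(14, Add(1, Mul(2, -5))) = Mul(14, Add(1, -10)) = Mul(14, -9) = -126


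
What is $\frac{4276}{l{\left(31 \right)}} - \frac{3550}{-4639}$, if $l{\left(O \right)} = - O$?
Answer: $- \frac{19726314}{143809} \approx -137.17$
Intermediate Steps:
$\frac{4276}{l{\left(31 \right)}} - \frac{3550}{-4639} = \frac{4276}{\left(-1\right) 31} - \frac{3550}{-4639} = \frac{4276}{-31} - - \frac{3550}{4639} = 4276 \left(- \frac{1}{31}\right) + \frac{3550}{4639} = - \frac{4276}{31} + \frac{3550}{4639} = - \frac{19726314}{143809}$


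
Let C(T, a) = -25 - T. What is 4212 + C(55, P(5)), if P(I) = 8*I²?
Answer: 4132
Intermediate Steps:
4212 + C(55, P(5)) = 4212 + (-25 - 1*55) = 4212 + (-25 - 55) = 4212 - 80 = 4132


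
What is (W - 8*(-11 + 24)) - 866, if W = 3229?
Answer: 2259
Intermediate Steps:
(W - 8*(-11 + 24)) - 866 = (3229 - 8*(-11 + 24)) - 866 = (3229 - 8*13) - 866 = (3229 - 104) - 866 = 3125 - 866 = 2259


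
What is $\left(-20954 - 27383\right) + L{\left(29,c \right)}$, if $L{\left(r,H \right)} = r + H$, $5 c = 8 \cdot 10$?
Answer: $-48292$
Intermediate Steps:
$c = 16$ ($c = \frac{8 \cdot 10}{5} = \frac{1}{5} \cdot 80 = 16$)
$L{\left(r,H \right)} = H + r$
$\left(-20954 - 27383\right) + L{\left(29,c \right)} = \left(-20954 - 27383\right) + \left(16 + 29\right) = -48337 + 45 = -48292$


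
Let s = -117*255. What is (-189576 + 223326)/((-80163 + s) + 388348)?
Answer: 675/5567 ≈ 0.12125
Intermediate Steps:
s = -29835
(-189576 + 223326)/((-80163 + s) + 388348) = (-189576 + 223326)/((-80163 - 29835) + 388348) = 33750/(-109998 + 388348) = 33750/278350 = 33750*(1/278350) = 675/5567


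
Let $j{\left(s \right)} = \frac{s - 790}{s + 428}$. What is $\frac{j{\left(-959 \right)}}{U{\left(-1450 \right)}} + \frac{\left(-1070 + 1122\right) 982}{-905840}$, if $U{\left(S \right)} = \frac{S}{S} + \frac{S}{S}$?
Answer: $\frac{1226029}{770835} \approx 1.5905$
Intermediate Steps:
$j{\left(s \right)} = \frac{-790 + s}{428 + s}$
$U{\left(S \right)} = 2$ ($U{\left(S \right)} = 1 + 1 = 2$)
$\frac{j{\left(-959 \right)}}{U{\left(-1450 \right)}} + \frac{\left(-1070 + 1122\right) 982}{-905840} = \frac{\frac{1}{428 - 959} \left(-790 - 959\right)}{2} + \frac{\left(-1070 + 1122\right) 982}{-905840} = \frac{1}{-531} \left(-1749\right) \frac{1}{2} + 52 \cdot 982 \left(- \frac{1}{905840}\right) = \left(- \frac{1}{531}\right) \left(-1749\right) \frac{1}{2} + 51064 \left(- \frac{1}{905840}\right) = \frac{583}{177} \cdot \frac{1}{2} - \frac{491}{8710} = \frac{583}{354} - \frac{491}{8710} = \frac{1226029}{770835}$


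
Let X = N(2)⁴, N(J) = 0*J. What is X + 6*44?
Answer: 264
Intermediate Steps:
N(J) = 0
X = 0 (X = 0⁴ = 0)
X + 6*44 = 0 + 6*44 = 0 + 264 = 264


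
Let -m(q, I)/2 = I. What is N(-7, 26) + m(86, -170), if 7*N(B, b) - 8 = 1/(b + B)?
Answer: 45373/133 ≈ 341.15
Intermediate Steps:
m(q, I) = -2*I
N(B, b) = 8/7 + 1/(7*(B + b)) (N(B, b) = 8/7 + 1/(7*(b + B)) = 8/7 + 1/(7*(B + b)))
N(-7, 26) + m(86, -170) = (1 + 8*(-7) + 8*26)/(7*(-7 + 26)) - 2*(-170) = (⅐)*(1 - 56 + 208)/19 + 340 = (⅐)*(1/19)*153 + 340 = 153/133 + 340 = 45373/133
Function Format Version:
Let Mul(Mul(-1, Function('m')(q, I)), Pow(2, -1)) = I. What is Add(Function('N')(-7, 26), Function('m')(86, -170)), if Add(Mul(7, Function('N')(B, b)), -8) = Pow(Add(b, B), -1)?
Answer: Rational(45373, 133) ≈ 341.15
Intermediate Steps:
Function('m')(q, I) = Mul(-2, I)
Function('N')(B, b) = Add(Rational(8, 7), Mul(Rational(1, 7), Pow(Add(B, b), -1))) (Function('N')(B, b) = Add(Rational(8, 7), Mul(Rational(1, 7), Pow(Add(b, B), -1))) = Add(Rational(8, 7), Mul(Rational(1, 7), Pow(Add(B, b), -1))))
Add(Function('N')(-7, 26), Function('m')(86, -170)) = Add(Mul(Rational(1, 7), Pow(Add(-7, 26), -1), Add(1, Mul(8, -7), Mul(8, 26))), Mul(-2, -170)) = Add(Mul(Rational(1, 7), Pow(19, -1), Add(1, -56, 208)), 340) = Add(Mul(Rational(1, 7), Rational(1, 19), 153), 340) = Add(Rational(153, 133), 340) = Rational(45373, 133)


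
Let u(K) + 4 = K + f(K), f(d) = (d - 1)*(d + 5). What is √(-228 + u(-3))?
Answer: 9*I*√3 ≈ 15.588*I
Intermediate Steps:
f(d) = (-1 + d)*(5 + d)
u(K) = -9 + K² + 5*K (u(K) = -4 + (K + (-5 + K² + 4*K)) = -4 + (-5 + K² + 5*K) = -9 + K² + 5*K)
√(-228 + u(-3)) = √(-228 + (-9 + (-3)² + 5*(-3))) = √(-228 + (-9 + 9 - 15)) = √(-228 - 15) = √(-243) = 9*I*√3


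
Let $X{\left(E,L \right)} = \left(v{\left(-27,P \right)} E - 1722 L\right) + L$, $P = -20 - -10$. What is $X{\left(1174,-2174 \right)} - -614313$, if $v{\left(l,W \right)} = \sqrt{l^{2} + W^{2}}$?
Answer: $4355767 + 1174 \sqrt{829} \approx 4.3896 \cdot 10^{6}$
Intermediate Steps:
$P = -10$ ($P = -20 + 10 = -10$)
$v{\left(l,W \right)} = \sqrt{W^{2} + l^{2}}$
$X{\left(E,L \right)} = - 1721 L + E \sqrt{829}$ ($X{\left(E,L \right)} = \left(\sqrt{\left(-10\right)^{2} + \left(-27\right)^{2}} E - 1722 L\right) + L = \left(\sqrt{100 + 729} E - 1722 L\right) + L = \left(\sqrt{829} E - 1722 L\right) + L = \left(E \sqrt{829} - 1722 L\right) + L = \left(- 1722 L + E \sqrt{829}\right) + L = - 1721 L + E \sqrt{829}$)
$X{\left(1174,-2174 \right)} - -614313 = \left(\left(-1721\right) \left(-2174\right) + 1174 \sqrt{829}\right) - -614313 = \left(3741454 + 1174 \sqrt{829}\right) + 614313 = 4355767 + 1174 \sqrt{829}$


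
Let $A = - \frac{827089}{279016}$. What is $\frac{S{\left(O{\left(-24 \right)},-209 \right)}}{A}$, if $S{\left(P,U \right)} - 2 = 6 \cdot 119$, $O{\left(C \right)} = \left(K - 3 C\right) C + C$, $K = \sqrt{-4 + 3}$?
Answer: $- \frac{199775456}{827089} \approx -241.54$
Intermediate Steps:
$K = i$ ($K = \sqrt{-1} = i \approx 1.0 i$)
$O{\left(C \right)} = C + C \left(i - 3 C\right)$ ($O{\left(C \right)} = \left(i - 3 C\right) C + C = C \left(i - 3 C\right) + C = C + C \left(i - 3 C\right)$)
$A = - \frac{827089}{279016}$ ($A = \left(-827089\right) \frac{1}{279016} = - \frac{827089}{279016} \approx -2.9643$)
$S{\left(P,U \right)} = 716$ ($S{\left(P,U \right)} = 2 + 6 \cdot 119 = 2 + 714 = 716$)
$\frac{S{\left(O{\left(-24 \right)},-209 \right)}}{A} = \frac{716}{- \frac{827089}{279016}} = 716 \left(- \frac{279016}{827089}\right) = - \frac{199775456}{827089}$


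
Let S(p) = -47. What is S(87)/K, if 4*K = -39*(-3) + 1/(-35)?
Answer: -3290/2047 ≈ -1.6072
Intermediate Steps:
K = 2047/70 (K = (-39*(-3) + 1/(-35))/4 = (117 - 1/35)/4 = (1/4)*(4094/35) = 2047/70 ≈ 29.243)
S(87)/K = -47/2047/70 = -47*70/2047 = -3290/2047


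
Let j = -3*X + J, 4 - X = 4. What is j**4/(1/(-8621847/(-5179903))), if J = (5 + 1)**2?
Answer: 14481392170752/5179903 ≈ 2.7957e+6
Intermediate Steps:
X = 0 (X = 4 - 1*4 = 4 - 4 = 0)
J = 36 (J = 6**2 = 36)
j = 36 (j = -3*0 + 36 = 0 + 36 = 36)
j**4/(1/(-8621847/(-5179903))) = 36**4/(1/(-8621847/(-5179903))) = 1679616/(1/(-8621847*(-1/5179903))) = 1679616/(1/(8621847/5179903)) = 1679616/(5179903/8621847) = 1679616*(8621847/5179903) = 14481392170752/5179903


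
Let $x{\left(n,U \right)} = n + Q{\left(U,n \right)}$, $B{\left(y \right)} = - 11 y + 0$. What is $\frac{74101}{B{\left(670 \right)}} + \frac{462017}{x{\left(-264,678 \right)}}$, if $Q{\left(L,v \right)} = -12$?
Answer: $- \frac{1712758583}{1017060} \approx -1684.0$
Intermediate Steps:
$B{\left(y \right)} = - 11 y$
$x{\left(n,U \right)} = -12 + n$ ($x{\left(n,U \right)} = n - 12 = -12 + n$)
$\frac{74101}{B{\left(670 \right)}} + \frac{462017}{x{\left(-264,678 \right)}} = \frac{74101}{\left(-11\right) 670} + \frac{462017}{-12 - 264} = \frac{74101}{-7370} + \frac{462017}{-276} = 74101 \left(- \frac{1}{7370}\right) + 462017 \left(- \frac{1}{276}\right) = - \frac{74101}{7370} - \frac{462017}{276} = - \frac{1712758583}{1017060}$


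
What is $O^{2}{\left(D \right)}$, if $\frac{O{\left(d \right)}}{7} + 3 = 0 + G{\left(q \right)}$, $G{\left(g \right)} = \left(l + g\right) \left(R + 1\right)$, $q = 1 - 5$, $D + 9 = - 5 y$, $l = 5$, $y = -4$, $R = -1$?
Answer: $441$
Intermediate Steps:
$D = 11$ ($D = -9 - -20 = -9 + 20 = 11$)
$q = -4$ ($q = 1 - 5 = -4$)
$G{\left(g \right)} = 0$ ($G{\left(g \right)} = \left(5 + g\right) \left(-1 + 1\right) = \left(5 + g\right) 0 = 0$)
$O{\left(d \right)} = -21$ ($O{\left(d \right)} = -21 + 7 \left(0 + 0\right) = -21 + 7 \cdot 0 = -21 + 0 = -21$)
$O^{2}{\left(D \right)} = \left(-21\right)^{2} = 441$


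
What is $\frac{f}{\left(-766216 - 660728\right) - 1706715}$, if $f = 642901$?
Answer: $- \frac{642901}{3133659} \approx -0.20516$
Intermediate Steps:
$\frac{f}{\left(-766216 - 660728\right) - 1706715} = \frac{642901}{\left(-766216 - 660728\right) - 1706715} = \frac{642901}{-1426944 - 1706715} = \frac{642901}{-3133659} = 642901 \left(- \frac{1}{3133659}\right) = - \frac{642901}{3133659}$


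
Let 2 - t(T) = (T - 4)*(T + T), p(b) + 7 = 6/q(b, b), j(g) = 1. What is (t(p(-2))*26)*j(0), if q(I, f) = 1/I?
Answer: -22672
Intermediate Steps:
p(b) = -7 + 6*b (p(b) = -7 + 6/(1/b) = -7 + 6*b)
t(T) = 2 - 2*T*(-4 + T) (t(T) = 2 - (T - 4)*(T + T) = 2 - (-4 + T)*2*T = 2 - 2*T*(-4 + T))
(t(p(-2))*26)*j(0) = ((2 - 2*(-7 + 6*(-2))**2 + 8*(-7 + 6*(-2)))*26)*1 = ((2 - 2*(-7 - 12)**2 + 8*(-7 - 12))*26)*1 = ((2 - 2*(-19)**2 + 8*(-19))*26)*1 = ((2 - 2*361 - 152)*26)*1 = ((2 - 722 - 152)*26)*1 = -872*26*1 = -22672*1 = -22672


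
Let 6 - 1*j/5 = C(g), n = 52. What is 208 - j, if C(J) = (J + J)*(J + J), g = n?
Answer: 54258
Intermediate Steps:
g = 52
C(J) = 4*J² (C(J) = (2*J)*(2*J) = 4*J²)
j = -54050 (j = 30 - 20*52² = 30 - 20*2704 = 30 - 5*10816 = 30 - 54080 = -54050)
208 - j = 208 - 1*(-54050) = 208 + 54050 = 54258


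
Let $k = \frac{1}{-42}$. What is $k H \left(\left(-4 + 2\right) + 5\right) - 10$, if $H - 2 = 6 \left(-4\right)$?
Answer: $- \frac{59}{7} \approx -8.4286$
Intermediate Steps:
$k = - \frac{1}{42} \approx -0.02381$
$H = -22$ ($H = 2 + 6 \left(-4\right) = 2 - 24 = -22$)
$k H \left(\left(-4 + 2\right) + 5\right) - 10 = - \frac{\left(-22\right) \left(\left(-4 + 2\right) + 5\right)}{42} - 10 = - \frac{\left(-22\right) \left(-2 + 5\right)}{42} - 10 = - \frac{\left(-22\right) 3}{42} - 10 = \left(- \frac{1}{42}\right) \left(-66\right) - 10 = \frac{11}{7} - 10 = - \frac{59}{7}$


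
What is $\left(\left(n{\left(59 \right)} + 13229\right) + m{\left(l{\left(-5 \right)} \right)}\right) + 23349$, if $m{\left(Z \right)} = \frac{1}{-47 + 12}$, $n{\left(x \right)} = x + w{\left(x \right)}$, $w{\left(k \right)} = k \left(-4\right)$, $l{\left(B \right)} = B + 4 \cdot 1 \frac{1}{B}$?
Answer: $\frac{1274034}{35} \approx 36401.0$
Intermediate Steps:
$l{\left(B \right)} = B + \frac{4}{B}$
$w{\left(k \right)} = - 4 k$
$n{\left(x \right)} = - 3 x$ ($n{\left(x \right)} = x - 4 x = - 3 x$)
$m{\left(Z \right)} = - \frac{1}{35}$ ($m{\left(Z \right)} = \frac{1}{-35} = - \frac{1}{35}$)
$\left(\left(n{\left(59 \right)} + 13229\right) + m{\left(l{\left(-5 \right)} \right)}\right) + 23349 = \left(\left(\left(-3\right) 59 + 13229\right) - \frac{1}{35}\right) + 23349 = \left(\left(-177 + 13229\right) - \frac{1}{35}\right) + 23349 = \left(13052 - \frac{1}{35}\right) + 23349 = \frac{456819}{35} + 23349 = \frac{1274034}{35}$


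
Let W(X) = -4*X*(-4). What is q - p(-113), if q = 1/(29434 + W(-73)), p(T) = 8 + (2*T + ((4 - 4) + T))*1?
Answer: 9356047/28266 ≈ 331.00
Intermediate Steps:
p(T) = 8 + 3*T (p(T) = 8 + (2*T + (0 + T))*1 = 8 + (2*T + T)*1 = 8 + (3*T)*1 = 8 + 3*T)
W(X) = 16*X
q = 1/28266 (q = 1/(29434 + 16*(-73)) = 1/(29434 - 1168) = 1/28266 ≈ 3.5378e-5)
q - p(-113) = 1/28266 - (8 + 3*(-113)) = 1/28266 - (8 - 339) = 1/28266 - 1*(-331) = 1/28266 + 331 = 9356047/28266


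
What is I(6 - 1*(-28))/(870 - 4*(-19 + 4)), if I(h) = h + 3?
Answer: 37/930 ≈ 0.039785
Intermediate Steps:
I(h) = 3 + h
I(6 - 1*(-28))/(870 - 4*(-19 + 4)) = (3 + (6 - 1*(-28)))/(870 - 4*(-19 + 4)) = (3 + (6 + 28))/(870 - 4*(-15)) = (3 + 34)/(870 - 1*(-60)) = 37/(870 + 60) = 37/930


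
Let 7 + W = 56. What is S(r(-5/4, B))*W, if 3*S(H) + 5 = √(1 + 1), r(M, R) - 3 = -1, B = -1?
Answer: -245/3 + 49*√2/3 ≈ -58.568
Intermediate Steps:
W = 49 (W = -7 + 56 = 49)
r(M, R) = 2 (r(M, R) = 3 - 1 = 2)
S(H) = -5/3 + √2/3 (S(H) = -5/3 + √(1 + 1)/3 = -5/3 + √2/3)
S(r(-5/4, B))*W = (-5/3 + √2/3)*49 = -245/3 + 49*√2/3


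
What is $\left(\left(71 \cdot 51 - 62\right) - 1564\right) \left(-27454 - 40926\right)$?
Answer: $-136418100$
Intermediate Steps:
$\left(\left(71 \cdot 51 - 62\right) - 1564\right) \left(-27454 - 40926\right) = \left(\left(3621 - 62\right) - 1564\right) \left(-68380\right) = \left(3559 - 1564\right) \left(-68380\right) = 1995 \left(-68380\right) = -136418100$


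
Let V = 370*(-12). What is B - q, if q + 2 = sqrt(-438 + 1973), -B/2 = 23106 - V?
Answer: -55090 - sqrt(1535) ≈ -55129.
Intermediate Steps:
V = -4440
B = -55092 (B = -2*(23106 - 1*(-4440)) = -2*(23106 + 4440) = -2*27546 = -55092)
q = -2 + sqrt(1535) (q = -2 + sqrt(-438 + 1973) = -2 + sqrt(1535) ≈ 37.179)
B - q = -55092 - (-2 + sqrt(1535)) = -55092 + (2 - sqrt(1535)) = -55090 - sqrt(1535)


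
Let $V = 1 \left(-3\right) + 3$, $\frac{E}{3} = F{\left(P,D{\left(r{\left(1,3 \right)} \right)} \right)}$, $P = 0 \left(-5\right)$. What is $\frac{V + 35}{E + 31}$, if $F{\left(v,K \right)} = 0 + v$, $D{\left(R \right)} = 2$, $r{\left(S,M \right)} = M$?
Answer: $\frac{35}{31} \approx 1.129$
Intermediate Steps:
$P = 0$
$F{\left(v,K \right)} = v$
$E = 0$ ($E = 3 \cdot 0 = 0$)
$V = 0$ ($V = -3 + 3 = 0$)
$\frac{V + 35}{E + 31} = \frac{0 + 35}{0 + 31} = \frac{1}{31} \cdot 35 = \frac{35}{31}$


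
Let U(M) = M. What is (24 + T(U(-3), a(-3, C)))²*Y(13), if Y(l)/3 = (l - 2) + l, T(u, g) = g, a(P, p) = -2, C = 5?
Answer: 34848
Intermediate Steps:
Y(l) = -6 + 6*l (Y(l) = 3*((l - 2) + l) = 3*((-2 + l) + l) = 3*(-2 + 2*l) = -6 + 6*l)
(24 + T(U(-3), a(-3, C)))²*Y(13) = (24 - 2)²*(-6 + 6*13) = 22²*(-6 + 78) = 484*72 = 34848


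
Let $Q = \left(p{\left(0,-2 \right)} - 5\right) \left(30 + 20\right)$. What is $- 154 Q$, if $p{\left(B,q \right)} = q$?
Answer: $53900$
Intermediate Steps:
$Q = -350$ ($Q = \left(-2 - 5\right) \left(30 + 20\right) = \left(-7\right) 50 = -350$)
$- 154 Q = \left(-154\right) \left(-350\right) = 53900$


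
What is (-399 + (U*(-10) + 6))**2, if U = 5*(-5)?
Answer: 20449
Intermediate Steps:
U = -25
(-399 + (U*(-10) + 6))**2 = (-399 + (-25*(-10) + 6))**2 = (-399 + (250 + 6))**2 = (-399 + 256)**2 = (-143)**2 = 20449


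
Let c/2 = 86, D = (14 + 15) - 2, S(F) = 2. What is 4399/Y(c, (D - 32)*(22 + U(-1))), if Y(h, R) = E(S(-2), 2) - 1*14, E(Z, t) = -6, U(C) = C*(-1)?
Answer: -4399/20 ≈ -219.95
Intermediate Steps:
U(C) = -C
D = 27 (D = 29 - 2 = 27)
c = 172 (c = 2*86 = 172)
Y(h, R) = -20 (Y(h, R) = -6 - 1*14 = -6 - 14 = -20)
4399/Y(c, (D - 32)*(22 + U(-1))) = 4399/(-20) = 4399*(-1/20) = -4399/20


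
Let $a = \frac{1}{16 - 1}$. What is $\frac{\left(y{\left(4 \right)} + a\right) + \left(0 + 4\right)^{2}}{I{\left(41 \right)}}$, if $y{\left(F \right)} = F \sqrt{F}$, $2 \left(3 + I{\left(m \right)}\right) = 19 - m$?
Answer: $- \frac{361}{210} \approx -1.719$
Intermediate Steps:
$I{\left(m \right)} = \frac{13}{2} - \frac{m}{2}$ ($I{\left(m \right)} = -3 + \frac{19 - m}{2} = -3 - \left(- \frac{19}{2} + \frac{m}{2}\right) = \frac{13}{2} - \frac{m}{2}$)
$y{\left(F \right)} = F^{\frac{3}{2}}$
$a = \frac{1}{15} \approx 0.066667$
$\frac{\left(y{\left(4 \right)} + a\right) + \left(0 + 4\right)^{2}}{I{\left(41 \right)}} = \frac{\left(4^{\frac{3}{2}} + \frac{1}{15}\right) + \left(0 + 4\right)^{2}}{\frac{13}{2} - \frac{41}{2}} = \frac{\left(8 + \frac{1}{15}\right) + 4^{2}}{\frac{13}{2} - \frac{41}{2}} = \frac{\frac{121}{15} + 16}{-14} = \left(- \frac{1}{14}\right) \frac{361}{15} = - \frac{361}{210}$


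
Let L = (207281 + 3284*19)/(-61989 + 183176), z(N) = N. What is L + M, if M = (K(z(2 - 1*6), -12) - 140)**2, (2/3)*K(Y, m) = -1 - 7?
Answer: 5845875/253 ≈ 23106.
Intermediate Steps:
K(Y, m) = -12 (K(Y, m) = 3*(-1 - 7)/2 = (3/2)*(-8) = -12)
L = 563/253 (L = (207281 + 62396)/121187 = 269677*(1/121187) = 563/253 ≈ 2.2253)
M = 23104 (M = (-12 - 140)**2 = (-152)**2 = 23104)
L + M = 563/253 + 23104 = 5845875/253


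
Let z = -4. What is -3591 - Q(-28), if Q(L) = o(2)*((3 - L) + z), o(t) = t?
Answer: -3645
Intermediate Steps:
Q(L) = -2 - 2*L (Q(L) = 2*((3 - L) - 4) = 2*(-1 - L) = -2 - 2*L)
-3591 - Q(-28) = -3591 - (-2 - 2*(-28)) = -3591 - (-2 + 56) = -3591 - 1*54 = -3591 - 54 = -3645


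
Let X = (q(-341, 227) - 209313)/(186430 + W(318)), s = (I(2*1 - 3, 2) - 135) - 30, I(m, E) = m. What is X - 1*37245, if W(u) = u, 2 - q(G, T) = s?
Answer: -6955638405/186748 ≈ -37246.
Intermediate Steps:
s = -166 (s = ((2*1 - 3) - 135) - 30 = ((2 - 3) - 135) - 30 = (-1 - 135) - 30 = -136 - 30 = -166)
q(G, T) = 168 (q(G, T) = 2 - 1*(-166) = 2 + 166 = 168)
X = -209145/186748 (X = (168 - 209313)/(186430 + 318) = -209145/186748 ≈ -1.1199)
X - 1*37245 = -209145/186748 - 1*37245 = -209145/186748 - 37245 = -6955638405/186748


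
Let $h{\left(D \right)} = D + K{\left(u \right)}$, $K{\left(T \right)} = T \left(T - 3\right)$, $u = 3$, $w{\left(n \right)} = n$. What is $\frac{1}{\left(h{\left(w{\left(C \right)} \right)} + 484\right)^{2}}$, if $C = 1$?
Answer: $\frac{1}{235225} \approx 4.2512 \cdot 10^{-6}$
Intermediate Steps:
$K{\left(T \right)} = T \left(-3 + T\right)$
$h{\left(D \right)} = D$ ($h{\left(D \right)} = D + 3 \left(-3 + 3\right) = D + 3 \cdot 0 = D + 0 = D$)
$\frac{1}{\left(h{\left(w{\left(C \right)} \right)} + 484\right)^{2}} = \frac{1}{\left(1 + 484\right)^{2}} = \frac{1}{485^{2}} = \frac{1}{235225}$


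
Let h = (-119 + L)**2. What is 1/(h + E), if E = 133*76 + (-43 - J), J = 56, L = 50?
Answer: 1/14770 ≈ 6.7705e-5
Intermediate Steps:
h = 4761 (h = (-119 + 50)**2 = (-69)**2 = 4761)
E = 10009 (E = 133*76 + (-43 - 1*56) = 10108 + (-43 - 56) = 10108 - 99 = 10009)
1/(h + E) = 1/(4761 + 10009) = 1/14770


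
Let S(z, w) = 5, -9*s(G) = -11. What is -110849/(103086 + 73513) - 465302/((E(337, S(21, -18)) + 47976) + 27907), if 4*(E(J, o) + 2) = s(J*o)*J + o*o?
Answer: -407678886185/60389087644 ≈ -6.7509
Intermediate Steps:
s(G) = 11/9 (s(G) = -1/9*(-11) = 11/9)
E(J, o) = -2 + o**2/4 + 11*J/36 (E(J, o) = -2 + (11*J/9 + o*o)/4 = -2 + (11*J/9 + o**2)/4 = -2 + (o**2 + 11*J/9)/4 = -2 + (o**2/4 + 11*J/36) = -2 + o**2/4 + 11*J/36)
-110849/(103086 + 73513) - 465302/((E(337, S(21, -18)) + 47976) + 27907) = -110849/(103086 + 73513) - 465302/(((-2 + (1/4)*5**2 + (11/36)*337) + 47976) + 27907) = -110849/176599 - 465302/(((-2 + (1/4)*25 + 3707/36) + 47976) + 27907) = -110849*1/176599 - 465302/(((-2 + 25/4 + 3707/36) + 47976) + 27907) = -110849/176599 - 465302/((965/9 + 47976) + 27907) = -110849/176599 - 465302/(432749/9 + 27907) = -110849/176599 - 465302/683912/9 = -110849/176599 - 465302*9/683912 = -110849/176599 - 2093859/341956 = -407678886185/60389087644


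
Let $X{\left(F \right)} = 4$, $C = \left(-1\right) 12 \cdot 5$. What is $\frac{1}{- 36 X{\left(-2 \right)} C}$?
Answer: $\frac{1}{8640} \approx 0.00011574$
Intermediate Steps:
$C = -60$ ($C = \left(-12\right) 5 = -60$)
$\frac{1}{- 36 X{\left(-2 \right)} C} = \frac{1}{\left(-36\right) 4 \left(-60\right)} = \frac{1}{\left(-144\right) \left(-60\right)} = \frac{1}{8640}$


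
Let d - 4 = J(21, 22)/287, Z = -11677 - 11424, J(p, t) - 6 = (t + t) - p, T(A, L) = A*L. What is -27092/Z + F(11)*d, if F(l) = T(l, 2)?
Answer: 46611746/509999 ≈ 91.396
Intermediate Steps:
F(l) = 2*l (F(l) = l*2 = 2*l)
J(p, t) = 6 - p + 2*t (J(p, t) = 6 + ((t + t) - p) = 6 + (2*t - p) = 6 + (-p + 2*t) = 6 - p + 2*t)
Z = -23101
d = 1177/287 (d = 4 + (6 - 1*21 + 2*22)/287 = 4 + (6 - 21 + 44)*(1/287) = 4 + 29*(1/287) = 4 + 29/287 = 1177/287 ≈ 4.1010)
-27092/Z + F(11)*d = -27092/(-23101) + (2*11)*(1177/287) = -27092*(-1/23101) + 22*(1177/287) = 2084/1777 + 25894/287 = 46611746/509999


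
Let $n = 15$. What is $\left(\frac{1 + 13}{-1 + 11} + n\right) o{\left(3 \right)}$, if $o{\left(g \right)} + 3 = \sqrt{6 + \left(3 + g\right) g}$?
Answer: $- \frac{246}{5} + \frac{164 \sqrt{6}}{5} \approx 31.143$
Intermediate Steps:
$o{\left(g \right)} = -3 + \sqrt{6 + g \left(3 + g\right)}$ ($o{\left(g \right)} = -3 + \sqrt{6 + \left(3 + g\right) g} = -3 + \sqrt{6 + g \left(3 + g\right)}$)
$\left(\frac{1 + 13}{-1 + 11} + n\right) o{\left(3 \right)} = \left(\frac{1 + 13}{-1 + 11} + 15\right) \left(-3 + \sqrt{6 + 3^{2} + 3 \cdot 3}\right) = \left(\frac{14}{10} + 15\right) \left(-3 + \sqrt{6 + 9 + 9}\right) = \left(14 \cdot \frac{1}{10} + 15\right) \left(-3 + \sqrt{24}\right) = \left(\frac{7}{5} + 15\right) \left(-3 + 2 \sqrt{6}\right) = \frac{82 \left(-3 + 2 \sqrt{6}\right)}{5} = - \frac{246}{5} + \frac{164 \sqrt{6}}{5}$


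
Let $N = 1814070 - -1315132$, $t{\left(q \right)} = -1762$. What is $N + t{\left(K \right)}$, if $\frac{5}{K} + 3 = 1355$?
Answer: $3127440$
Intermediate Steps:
$K = \frac{5}{1352}$ ($K = \frac{5}{-3 + 1355} = \frac{5}{1352} \approx 0.0036982$)
$N = 3129202$ ($N = 1814070 + 1315132 = 3129202$)
$N + t{\left(K \right)} = 3129202 - 1762 = 3127440$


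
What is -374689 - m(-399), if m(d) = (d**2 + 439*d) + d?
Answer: -358330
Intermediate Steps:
m(d) = d**2 + 440*d
-374689 - m(-399) = -374689 - (-399)*(440 - 399) = -374689 - (-399)*41 = -374689 - 1*(-16359) = -374689 + 16359 = -358330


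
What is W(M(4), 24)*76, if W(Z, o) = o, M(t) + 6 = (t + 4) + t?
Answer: 1824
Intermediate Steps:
M(t) = -2 + 2*t (M(t) = -6 + ((t + 4) + t) = -6 + ((4 + t) + t) = -6 + (4 + 2*t) = -2 + 2*t)
W(M(4), 24)*76 = 24*76 = 1824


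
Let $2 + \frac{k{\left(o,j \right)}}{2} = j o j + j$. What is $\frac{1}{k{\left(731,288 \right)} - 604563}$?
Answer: $\frac{1}{120660137} \approx 8.2877 \cdot 10^{-9}$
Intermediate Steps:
$k{\left(o,j \right)} = -4 + 2 j + 2 o j^{2}$ ($k{\left(o,j \right)} = -4 + 2 \left(j o j + j\right) = -4 + 2 \left(o j^{2} + j\right) = -4 + 2 \left(j + o j^{2}\right) = -4 + \left(2 j + 2 o j^{2}\right) = -4 + 2 j + 2 o j^{2}$)
$\frac{1}{k{\left(731,288 \right)} - 604563} = \frac{1}{\left(-4 + 2 \cdot 288 + 2 \cdot 731 \cdot 288^{2}\right) - 604563} = \frac{1}{\left(-4 + 576 + 2 \cdot 731 \cdot 82944\right) - 604563} = \frac{1}{\left(-4 + 576 + 121264128\right) - 604563} = \frac{1}{121264700 - 604563} = \frac{1}{120660137}$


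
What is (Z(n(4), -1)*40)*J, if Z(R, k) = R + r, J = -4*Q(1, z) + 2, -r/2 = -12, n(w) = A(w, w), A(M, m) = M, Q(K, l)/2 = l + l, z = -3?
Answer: 56000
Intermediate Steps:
Q(K, l) = 4*l (Q(K, l) = 2*(l + l) = 2*(2*l) = 4*l)
n(w) = w
r = 24 (r = -2*(-12) = 24)
J = 50 (J = -16*(-3) + 2 = -4*(-12) + 2 = 48 + 2 = 50)
Z(R, k) = 24 + R (Z(R, k) = R + 24 = 24 + R)
(Z(n(4), -1)*40)*J = ((24 + 4)*40)*50 = (28*40)*50 = 1120*50 = 56000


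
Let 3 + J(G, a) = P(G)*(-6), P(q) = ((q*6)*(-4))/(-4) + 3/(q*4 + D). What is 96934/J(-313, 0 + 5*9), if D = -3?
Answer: 121652170/14137593 ≈ 8.6049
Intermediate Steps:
P(q) = 3/(-3 + 4*q) + 6*q (P(q) = ((q*6)*(-4))/(-4) + 3/(q*4 - 3) = ((6*q)*(-4))*(-1/4) + 3/(4*q - 3) = -24*q*(-1/4) + 3/(-3 + 4*q) = 6*q + 3/(-3 + 4*q) = 3/(-3 + 4*q) + 6*q)
J(G, a) = -3 - 18*(1 - 6*G + 8*G**2)/(-3 + 4*G) (J(G, a) = -3 + (3*(1 - 6*G + 8*G**2)/(-3 + 4*G))*(-6) = -3 - 18*(1 - 6*G + 8*G**2)/(-3 + 4*G))
96934/J(-313, 0 + 5*9) = 96934/((3*(-3 - 48*(-313)**2 + 32*(-313))/(-3 + 4*(-313)))) = 96934/((3*(-3 - 48*97969 - 10016)/(-3 - 1252))) = 96934/((3*(-3 - 4702512 - 10016)/(-1255))) = 96934/((3*(-1/1255)*(-4712531))) = 96934/(14137593/1255) = 96934*(1255/14137593) = 121652170/14137593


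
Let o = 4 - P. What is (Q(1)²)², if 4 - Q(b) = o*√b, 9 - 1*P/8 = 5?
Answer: 1048576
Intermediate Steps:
P = 32 (P = 72 - 8*5 = 72 - 40 = 32)
o = -28 (o = 4 - 1*32 = 4 - 32 = -28)
Q(b) = 4 + 28*√b (Q(b) = 4 - (-28)*√b = 4 + 28*√b)
(Q(1)²)² = ((4 + 28*√1)²)² = ((4 + 28*1)²)² = ((4 + 28)²)² = (32²)² = 1024² = 1048576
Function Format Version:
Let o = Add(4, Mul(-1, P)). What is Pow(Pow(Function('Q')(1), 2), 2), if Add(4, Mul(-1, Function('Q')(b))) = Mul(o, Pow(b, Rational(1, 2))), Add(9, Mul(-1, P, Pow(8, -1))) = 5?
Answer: 1048576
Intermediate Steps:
P = 32 (P = Add(72, Mul(-8, 5)) = Add(72, -40) = 32)
o = -28 (o = Add(4, Mul(-1, 32)) = Add(4, -32) = -28)
Function('Q')(b) = Add(4, Mul(28, Pow(b, Rational(1, 2)))) (Function('Q')(b) = Add(4, Mul(-1, Mul(-28, Pow(b, Rational(1, 2))))) = Add(4, Mul(28, Pow(b, Rational(1, 2)))))
Pow(Pow(Function('Q')(1), 2), 2) = Pow(Pow(Add(4, Mul(28, Pow(1, Rational(1, 2)))), 2), 2) = Pow(Pow(Add(4, Mul(28, 1)), 2), 2) = Pow(Pow(Add(4, 28), 2), 2) = Pow(Pow(32, 2), 2) = Pow(1024, 2) = 1048576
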